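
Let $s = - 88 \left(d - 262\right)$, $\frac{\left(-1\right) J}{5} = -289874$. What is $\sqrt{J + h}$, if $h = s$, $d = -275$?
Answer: $\sqrt{1496626} \approx 1223.4$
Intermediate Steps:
$J = 1449370$ ($J = \left(-5\right) \left(-289874\right) = 1449370$)
$s = 47256$ ($s = - 88 \left(-275 - 262\right) = \left(-88\right) \left(-537\right) = 47256$)
$h = 47256$
$\sqrt{J + h} = \sqrt{1449370 + 47256} = \sqrt{1496626}$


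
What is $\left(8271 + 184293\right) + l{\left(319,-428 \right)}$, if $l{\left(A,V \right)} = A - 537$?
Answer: $192346$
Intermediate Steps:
$l{\left(A,V \right)} = -537 + A$
$\left(8271 + 184293\right) + l{\left(319,-428 \right)} = \left(8271 + 184293\right) + \left(-537 + 319\right) = 192564 - 218 = 192346$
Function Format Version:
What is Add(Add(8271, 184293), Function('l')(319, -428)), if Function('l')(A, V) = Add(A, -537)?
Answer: 192346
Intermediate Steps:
Function('l')(A, V) = Add(-537, A)
Add(Add(8271, 184293), Function('l')(319, -428)) = Add(Add(8271, 184293), Add(-537, 319)) = Add(192564, -218) = 192346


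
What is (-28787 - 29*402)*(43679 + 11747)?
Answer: -2241704570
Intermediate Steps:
(-28787 - 29*402)*(43679 + 11747) = (-28787 - 11658)*55426 = -40445*55426 = -2241704570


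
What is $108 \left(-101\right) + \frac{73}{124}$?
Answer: $- \frac{1352519}{124} \approx -10907.0$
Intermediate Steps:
$108 \left(-101\right) + \frac{73}{124} = -10908 + 73 \cdot \frac{1}{124} = -10908 + \frac{73}{124} = - \frac{1352519}{124}$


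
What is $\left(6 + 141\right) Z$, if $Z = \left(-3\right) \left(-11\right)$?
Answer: $4851$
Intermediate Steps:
$Z = 33$
$\left(6 + 141\right) Z = \left(6 + 141\right) 33 = 147 \cdot 33 = 4851$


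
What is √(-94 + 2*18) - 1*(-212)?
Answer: 212 + I*√58 ≈ 212.0 + 7.6158*I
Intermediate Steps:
√(-94 + 2*18) - 1*(-212) = √(-94 + 36) + 212 = √(-58) + 212 = I*√58 + 212 = 212 + I*√58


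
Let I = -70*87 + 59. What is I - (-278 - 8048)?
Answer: 2295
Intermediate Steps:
I = -6031 (I = -6090 + 59 = -6031)
I - (-278 - 8048) = -6031 - (-278 - 8048) = -6031 - 1*(-8326) = -6031 + 8326 = 2295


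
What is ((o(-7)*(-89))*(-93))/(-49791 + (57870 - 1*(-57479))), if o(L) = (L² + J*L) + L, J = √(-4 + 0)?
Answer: 173817/32779 - 57939*I/32779 ≈ 5.3027 - 1.7676*I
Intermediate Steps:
J = 2*I (J = √(-4) = 2*I ≈ 2.0*I)
o(L) = L + L² + 2*I*L (o(L) = (L² + (2*I)*L) + L = (L² + 2*I*L) + L = L + L² + 2*I*L)
((o(-7)*(-89))*(-93))/(-49791 + (57870 - 1*(-57479))) = ((-7*(1 - 7 + 2*I)*(-89))*(-93))/(-49791 + (57870 - 1*(-57479))) = ((-7*(-6 + 2*I)*(-89))*(-93))/(-49791 + (57870 + 57479)) = (((42 - 14*I)*(-89))*(-93))/(-49791 + 115349) = ((-3738 + 1246*I)*(-93))/65558 = (347634 - 115878*I)*(1/65558) = 173817/32779 - 57939*I/32779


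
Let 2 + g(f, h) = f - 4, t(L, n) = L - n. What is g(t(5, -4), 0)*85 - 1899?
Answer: -1644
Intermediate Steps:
g(f, h) = -6 + f (g(f, h) = -2 + (f - 4) = -2 + (-4 + f) = -6 + f)
g(t(5, -4), 0)*85 - 1899 = (-6 + (5 - 1*(-4)))*85 - 1899 = (-6 + (5 + 4))*85 - 1899 = (-6 + 9)*85 - 1899 = 3*85 - 1899 = 255 - 1899 = -1644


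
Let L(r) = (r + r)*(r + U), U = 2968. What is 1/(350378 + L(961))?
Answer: 1/7901916 ≈ 1.2655e-7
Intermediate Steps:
L(r) = 2*r*(2968 + r) (L(r) = (r + r)*(r + 2968) = (2*r)*(2968 + r) = 2*r*(2968 + r))
1/(350378 + L(961)) = 1/(350378 + 2*961*(2968 + 961)) = 1/(350378 + 2*961*3929) = 1/(350378 + 7551538) = 1/7901916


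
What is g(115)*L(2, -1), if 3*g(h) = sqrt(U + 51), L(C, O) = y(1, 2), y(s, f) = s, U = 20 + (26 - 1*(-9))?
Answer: sqrt(106)/3 ≈ 3.4319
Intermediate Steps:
U = 55 (U = 20 + (26 + 9) = 20 + 35 = 55)
L(C, O) = 1
g(h) = sqrt(106)/3 (g(h) = sqrt(55 + 51)/3 = sqrt(106)/3)
g(115)*L(2, -1) = (sqrt(106)/3)*1 = sqrt(106)/3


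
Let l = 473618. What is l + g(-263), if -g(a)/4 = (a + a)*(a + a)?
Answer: -633086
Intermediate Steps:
g(a) = -16*a² (g(a) = -4*(a + a)*(a + a) = -4*2*a*2*a = -16*a²)
l + g(-263) = 473618 - 16*(-263)² = 473618 - 16*69169 = 473618 - 1106704 = -633086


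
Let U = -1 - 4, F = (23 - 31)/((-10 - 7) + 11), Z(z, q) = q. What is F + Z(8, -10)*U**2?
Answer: -746/3 ≈ -248.67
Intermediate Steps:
F = 4/3 (F = -8/(-17 + 11) = -8/(-6) = -8*(-1/6) = 4/3 ≈ 1.3333)
U = -5
F + Z(8, -10)*U**2 = 4/3 - 10*(-5)**2 = 4/3 - 10*25 = 4/3 - 250 = -746/3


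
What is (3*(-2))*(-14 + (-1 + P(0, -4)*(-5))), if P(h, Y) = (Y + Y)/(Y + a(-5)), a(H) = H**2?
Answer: 550/7 ≈ 78.571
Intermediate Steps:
P(h, Y) = 2*Y/(25 + Y) (P(h, Y) = (Y + Y)/(Y + (-5)**2) = (2*Y)/(Y + 25) = (2*Y)/(25 + Y) = 2*Y/(25 + Y))
(3*(-2))*(-14 + (-1 + P(0, -4)*(-5))) = (3*(-2))*(-14 + (-1 + (2*(-4)/(25 - 4))*(-5))) = -6*(-14 + (-1 + (2*(-4)/21)*(-5))) = -6*(-14 + (-1 + (2*(-4)*(1/21))*(-5))) = -6*(-14 + (-1 - 8/21*(-5))) = -6*(-14 + (-1 + 40/21)) = -6*(-14 + 19/21) = -6*(-275/21) = 550/7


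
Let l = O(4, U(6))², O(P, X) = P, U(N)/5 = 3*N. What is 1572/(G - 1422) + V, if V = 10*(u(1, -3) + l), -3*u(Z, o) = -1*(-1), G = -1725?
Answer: 491458/3147 ≈ 156.17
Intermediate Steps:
U(N) = 15*N (U(N) = 5*(3*N) = 15*N)
u(Z, o) = -⅓ (u(Z, o) = -(-1)*(-1)/3 = -⅓*1 = -⅓)
l = 16 (l = 4² = 16)
V = 470/3 (V = 10*(-⅓ + 16) = 10*(47/3) = 470/3 ≈ 156.67)
1572/(G - 1422) + V = 1572/(-1725 - 1422) + 470/3 = 1572/(-3147) + 470/3 = 1572*(-1/3147) + 470/3 = -524/1049 + 470/3 = 491458/3147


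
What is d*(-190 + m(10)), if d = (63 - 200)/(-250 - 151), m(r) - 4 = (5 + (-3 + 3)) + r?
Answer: -23427/401 ≈ -58.421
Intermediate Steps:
m(r) = 9 + r (m(r) = 4 + ((5 + (-3 + 3)) + r) = 4 + ((5 + 0) + r) = 4 + (5 + r) = 9 + r)
d = 137/401 (d = -137/(-401) = -137*(-1/401) = 137/401 ≈ 0.34165)
d*(-190 + m(10)) = 137*(-190 + (9 + 10))/401 = 137*(-190 + 19)/401 = (137/401)*(-171) = -23427/401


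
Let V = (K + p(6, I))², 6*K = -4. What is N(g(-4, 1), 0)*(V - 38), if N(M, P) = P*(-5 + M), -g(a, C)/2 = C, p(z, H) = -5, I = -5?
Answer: 0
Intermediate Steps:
g(a, C) = -2*C
K = -⅔ (K = (⅙)*(-4) = -⅔ ≈ -0.66667)
V = 289/9 (V = (-⅔ - 5)² = (-17/3)² = 289/9 ≈ 32.111)
N(g(-4, 1), 0)*(V - 38) = (0*(-5 - 2*1))*(289/9 - 38) = (0*(-5 - 2))*(-53/9) = (0*(-7))*(-53/9) = 0*(-53/9) = 0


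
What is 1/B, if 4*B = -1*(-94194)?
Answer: 2/47097 ≈ 4.2466e-5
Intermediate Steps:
B = 47097/2 (B = (-1*(-94194))/4 = (¼)*94194 = 47097/2 ≈ 23549.)
1/B = 1/(47097/2) = 2/47097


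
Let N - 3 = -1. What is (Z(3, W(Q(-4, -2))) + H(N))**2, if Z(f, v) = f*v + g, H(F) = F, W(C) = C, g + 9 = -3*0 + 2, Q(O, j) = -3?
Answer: 196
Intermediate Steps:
N = 2 (N = 3 - 1 = 2)
g = -7 (g = -9 + (-3*0 + 2) = -9 + (0 + 2) = -9 + 2 = -7)
Z(f, v) = -7 + f*v (Z(f, v) = f*v - 7 = -7 + f*v)
(Z(3, W(Q(-4, -2))) + H(N))**2 = ((-7 + 3*(-3)) + 2)**2 = ((-7 - 9) + 2)**2 = (-16 + 2)**2 = (-14)**2 = 196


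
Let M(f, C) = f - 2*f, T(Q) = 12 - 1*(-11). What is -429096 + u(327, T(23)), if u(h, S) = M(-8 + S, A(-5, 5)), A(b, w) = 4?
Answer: -429111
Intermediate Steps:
T(Q) = 23 (T(Q) = 12 + 11 = 23)
M(f, C) = -f
u(h, S) = 8 - S (u(h, S) = -(-8 + S) = 8 - S)
-429096 + u(327, T(23)) = -429096 + (8 - 1*23) = -429096 + (8 - 23) = -429096 - 15 = -429111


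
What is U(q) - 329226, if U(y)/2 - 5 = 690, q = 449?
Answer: -327836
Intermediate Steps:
U(y) = 1390 (U(y) = 10 + 2*690 = 10 + 1380 = 1390)
U(q) - 329226 = 1390 - 329226 = -327836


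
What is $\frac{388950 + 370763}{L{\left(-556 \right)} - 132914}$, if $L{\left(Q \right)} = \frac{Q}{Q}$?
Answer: $- \frac{759713}{132913} \approx -5.7159$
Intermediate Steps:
$L{\left(Q \right)} = 1$
$\frac{388950 + 370763}{L{\left(-556 \right)} - 132914} = \frac{388950 + 370763}{1 - 132914} = \frac{759713}{-132913} = 759713 \left(- \frac{1}{132913}\right) = - \frac{759713}{132913}$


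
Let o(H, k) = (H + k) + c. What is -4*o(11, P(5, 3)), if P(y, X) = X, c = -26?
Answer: 48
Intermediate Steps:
o(H, k) = -26 + H + k (o(H, k) = (H + k) - 26 = -26 + H + k)
-4*o(11, P(5, 3)) = -4*(-26 + 11 + 3) = -4*(-12) = 48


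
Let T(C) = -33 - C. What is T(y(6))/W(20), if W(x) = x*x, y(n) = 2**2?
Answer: -37/400 ≈ -0.092500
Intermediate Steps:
y(n) = 4
W(x) = x**2
T(y(6))/W(20) = (-33 - 1*4)/(20**2) = (-33 - 4)/400 = -37*1/400 = -37/400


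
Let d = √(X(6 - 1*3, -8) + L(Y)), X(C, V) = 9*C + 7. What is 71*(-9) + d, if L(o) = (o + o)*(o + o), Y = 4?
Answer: -639 + 7*√2 ≈ -629.10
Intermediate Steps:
L(o) = 4*o² (L(o) = (2*o)*(2*o) = 4*o²)
X(C, V) = 7 + 9*C
d = 7*√2 (d = √((7 + 9*(6 - 1*3)) + 4*4²) = √((7 + 9*(6 - 3)) + 4*16) = √((7 + 9*3) + 64) = √((7 + 27) + 64) = √(34 + 64) = √98 = 7*√2 ≈ 9.8995)
71*(-9) + d = 71*(-9) + 7*√2 = -639 + 7*√2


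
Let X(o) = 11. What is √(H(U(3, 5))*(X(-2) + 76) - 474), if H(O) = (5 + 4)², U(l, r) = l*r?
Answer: √6573 ≈ 81.074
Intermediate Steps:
H(O) = 81 (H(O) = 9² = 81)
√(H(U(3, 5))*(X(-2) + 76) - 474) = √(81*(11 + 76) - 474) = √(81*87 - 474) = √(7047 - 474) = √6573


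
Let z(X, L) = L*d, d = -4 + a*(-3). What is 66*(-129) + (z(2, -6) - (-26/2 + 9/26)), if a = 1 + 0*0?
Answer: -219943/26 ≈ -8459.3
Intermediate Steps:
a = 1 (a = 1 + 0 = 1)
d = -7 (d = -4 + 1*(-3) = -4 - 3 = -7)
z(X, L) = -7*L (z(X, L) = L*(-7) = -7*L)
66*(-129) + (z(2, -6) - (-26/2 + 9/26)) = 66*(-129) + (-7*(-6) - (-26/2 + 9/26)) = -8514 + (42 - (-26*1/2 + 9*(1/26))) = -8514 + (42 - (-13 + 9/26)) = -8514 + (42 - 1*(-329/26)) = -8514 + (42 + 329/26) = -8514 + 1421/26 = -219943/26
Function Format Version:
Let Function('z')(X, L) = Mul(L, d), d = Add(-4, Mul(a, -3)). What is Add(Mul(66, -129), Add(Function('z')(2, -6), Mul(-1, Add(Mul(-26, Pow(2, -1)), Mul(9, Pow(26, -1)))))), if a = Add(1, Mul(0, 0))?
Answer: Rational(-219943, 26) ≈ -8459.3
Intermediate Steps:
a = 1 (a = Add(1, 0) = 1)
d = -7 (d = Add(-4, Mul(1, -3)) = Add(-4, -3) = -7)
Function('z')(X, L) = Mul(-7, L) (Function('z')(X, L) = Mul(L, -7) = Mul(-7, L))
Add(Mul(66, -129), Add(Function('z')(2, -6), Mul(-1, Add(Mul(-26, Pow(2, -1)), Mul(9, Pow(26, -1)))))) = Add(Mul(66, -129), Add(Mul(-7, -6), Mul(-1, Add(Mul(-26, Pow(2, -1)), Mul(9, Pow(26, -1)))))) = Add(-8514, Add(42, Mul(-1, Add(Mul(-26, Rational(1, 2)), Mul(9, Rational(1, 26)))))) = Add(-8514, Add(42, Mul(-1, Add(-13, Rational(9, 26))))) = Add(-8514, Add(42, Mul(-1, Rational(-329, 26)))) = Add(-8514, Add(42, Rational(329, 26))) = Add(-8514, Rational(1421, 26)) = Rational(-219943, 26)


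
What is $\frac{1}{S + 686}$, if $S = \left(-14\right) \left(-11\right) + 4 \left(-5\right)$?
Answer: $\frac{1}{820} \approx 0.0012195$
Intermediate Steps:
$S = 134$ ($S = 154 - 20 = 134$)
$\frac{1}{S + 686} = \frac{1}{134 + 686} = \frac{1}{820}$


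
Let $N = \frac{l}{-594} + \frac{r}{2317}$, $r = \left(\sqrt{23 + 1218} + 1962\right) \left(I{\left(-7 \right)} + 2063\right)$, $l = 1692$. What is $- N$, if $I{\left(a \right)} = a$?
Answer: $- \frac{132899978}{76461} - \frac{2056 \sqrt{1241}}{2317} \approx -1769.4$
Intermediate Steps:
$r = 4033872 + 2056 \sqrt{1241}$ ($r = \left(\sqrt{23 + 1218} + 1962\right) \left(-7 + 2063\right) = \left(\sqrt{1241} + 1962\right) 2056 = \left(1962 + \sqrt{1241}\right) 2056 = 4033872 + 2056 \sqrt{1241} \approx 4.1063 \cdot 10^{6}$)
$N = \frac{132899978}{76461} + \frac{2056 \sqrt{1241}}{2317}$ ($N = \frac{1692}{-594} + \frac{4033872 + 2056 \sqrt{1241}}{2317} = 1692 \left(- \frac{1}{594}\right) + \left(4033872 + 2056 \sqrt{1241}\right) \frac{1}{2317} = - \frac{94}{33} + \left(\frac{4033872}{2317} + \frac{2056 \sqrt{1241}}{2317}\right) = \frac{132899978}{76461} + \frac{2056 \sqrt{1241}}{2317} \approx 1769.4$)
$- N = - (\frac{132899978}{76461} + \frac{2056 \sqrt{1241}}{2317}) = - \frac{132899978}{76461} - \frac{2056 \sqrt{1241}}{2317}$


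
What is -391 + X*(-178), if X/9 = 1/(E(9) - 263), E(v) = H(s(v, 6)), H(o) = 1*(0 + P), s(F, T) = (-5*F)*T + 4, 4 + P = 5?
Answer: -50420/131 ≈ -384.89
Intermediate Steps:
P = 1 (P = -4 + 5 = 1)
s(F, T) = 4 - 5*F*T (s(F, T) = -5*F*T + 4 = 4 - 5*F*T)
H(o) = 1 (H(o) = 1*(0 + 1) = 1*1 = 1)
E(v) = 1
X = -9/262 (X = 9/(1 - 263) = 9/(-262) = 9*(-1/262) = -9/262 ≈ -0.034351)
-391 + X*(-178) = -391 - 9/262*(-178) = -391 + 801/131 = -50420/131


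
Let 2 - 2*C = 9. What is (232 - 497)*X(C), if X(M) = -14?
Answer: 3710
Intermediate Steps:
C = -7/2 (C = 1 - ½*9 = 1 - 9/2 = -7/2 ≈ -3.5000)
(232 - 497)*X(C) = (232 - 497)*(-14) = -265*(-14) = 3710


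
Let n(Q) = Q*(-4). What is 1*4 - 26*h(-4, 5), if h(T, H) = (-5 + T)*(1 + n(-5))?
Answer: 4918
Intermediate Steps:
n(Q) = -4*Q
h(T, H) = -105 + 21*T (h(T, H) = (-5 + T)*(1 - 4*(-5)) = (-5 + T)*(1 + 20) = (-5 + T)*21 = -105 + 21*T)
1*4 - 26*h(-4, 5) = 1*4 - 26*(-105 + 21*(-4)) = 4 - 26*(-105 - 84) = 4 - 26*(-189) = 4 + 4914 = 4918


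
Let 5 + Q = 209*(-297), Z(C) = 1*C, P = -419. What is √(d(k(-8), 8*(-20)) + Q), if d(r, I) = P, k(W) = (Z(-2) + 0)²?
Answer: I*√62497 ≈ 249.99*I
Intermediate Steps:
Z(C) = C
k(W) = 4 (k(W) = (-2 + 0)² = (-2)² = 4)
d(r, I) = -419
Q = -62078 (Q = -5 + 209*(-297) = -5 - 62073 = -62078)
√(d(k(-8), 8*(-20)) + Q) = √(-419 - 62078) = √(-62497) = I*√62497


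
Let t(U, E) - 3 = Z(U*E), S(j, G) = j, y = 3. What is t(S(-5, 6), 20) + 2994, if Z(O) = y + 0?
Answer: 3000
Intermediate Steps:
Z(O) = 3 (Z(O) = 3 + 0 = 3)
t(U, E) = 6 (t(U, E) = 3 + 3 = 6)
t(S(-5, 6), 20) + 2994 = 6 + 2994 = 3000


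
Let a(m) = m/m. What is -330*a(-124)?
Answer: -330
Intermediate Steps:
a(m) = 1
-330*a(-124) = -330*1 = -330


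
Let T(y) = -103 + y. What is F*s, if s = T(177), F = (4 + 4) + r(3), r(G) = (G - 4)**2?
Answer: 666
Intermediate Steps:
r(G) = (-4 + G)**2
F = 9 (F = (4 + 4) + (-4 + 3)**2 = 8 + (-1)**2 = 8 + 1 = 9)
s = 74 (s = -103 + 177 = 74)
F*s = 9*74 = 666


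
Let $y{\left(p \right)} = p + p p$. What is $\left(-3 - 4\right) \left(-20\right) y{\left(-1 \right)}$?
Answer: $0$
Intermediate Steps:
$y{\left(p \right)} = p + p^{2}$
$\left(-3 - 4\right) \left(-20\right) y{\left(-1 \right)} = \left(-3 - 4\right) \left(-20\right) \left(- (1 - 1)\right) = \left(-7\right) \left(-20\right) \left(\left(-1\right) 0\right) = 140 \cdot 0 = 0$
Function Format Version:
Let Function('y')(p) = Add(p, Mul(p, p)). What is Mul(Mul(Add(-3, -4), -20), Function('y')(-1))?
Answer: 0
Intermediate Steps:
Function('y')(p) = Add(p, Pow(p, 2))
Mul(Mul(Add(-3, -4), -20), Function('y')(-1)) = Mul(Mul(Add(-3, -4), -20), Mul(-1, Add(1, -1))) = Mul(Mul(-7, -20), Mul(-1, 0)) = Mul(140, 0) = 0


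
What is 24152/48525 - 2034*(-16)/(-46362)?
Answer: -76577096/374952675 ≈ -0.20423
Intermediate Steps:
24152/48525 - 2034*(-16)/(-46362) = 24152*(1/48525) + 32544*(-1/46362) = 24152/48525 - 5424/7727 = -76577096/374952675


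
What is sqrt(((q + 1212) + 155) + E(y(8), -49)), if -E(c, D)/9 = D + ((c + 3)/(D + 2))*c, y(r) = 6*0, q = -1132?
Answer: 26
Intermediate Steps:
y(r) = 0
E(c, D) = -9*D - 9*c*(3 + c)/(2 + D) (E(c, D) = -9*(D + ((c + 3)/(D + 2))*c) = -9*(D + ((3 + c)/(2 + D))*c) = -9*(D + c*(3 + c)/(2 + D)) = -9*D - 9*c*(3 + c)/(2 + D))
sqrt(((q + 1212) + 155) + E(y(8), -49)) = sqrt(((-1132 + 1212) + 155) + 9*(-1*(-49)**2 - 1*0**2 - 3*0 - 2*(-49))/(2 - 49)) = sqrt((80 + 155) + 9*(-1*2401 - 1*0 + 0 + 98)/(-47)) = sqrt(235 + 9*(-1/47)*(-2401 + 0 + 0 + 98)) = sqrt(235 + 9*(-1/47)*(-2303)) = sqrt(235 + 441) = sqrt(676) = 26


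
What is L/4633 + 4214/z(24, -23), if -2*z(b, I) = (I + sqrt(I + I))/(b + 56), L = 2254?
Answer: 624762054/23165 + 134848*I*sqrt(46)/115 ≈ 26970.0 + 7952.9*I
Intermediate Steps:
z(b, I) = -(I + sqrt(2)*sqrt(I))/(2*(56 + b)) (z(b, I) = -(I + sqrt(I + I))/(2*(b + 56)) = -(I + sqrt(2*I))/(2*(56 + b)) = -(I + sqrt(2)*sqrt(I))/(2*(56 + b)))
L/4633 + 4214/z(24, -23) = 2254/4633 + 4214/(((-1*(-23) - sqrt(2)*sqrt(-23))/(2*(56 + 24)))) = 2254*(1/4633) + 4214/(((1/2)*(23 - sqrt(2)*I*sqrt(23))/80)) = 2254/4633 + 4214/(((1/2)*(1/80)*(23 - I*sqrt(46)))) = 2254/4633 + 4214/(23/160 - I*sqrt(46)/160)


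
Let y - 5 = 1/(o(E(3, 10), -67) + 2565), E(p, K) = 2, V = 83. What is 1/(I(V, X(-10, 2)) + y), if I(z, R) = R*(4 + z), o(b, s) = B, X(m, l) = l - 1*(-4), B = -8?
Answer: 2557/1347540 ≈ 0.0018975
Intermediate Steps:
X(m, l) = 4 + l (X(m, l) = l + 4 = 4 + l)
o(b, s) = -8
y = 12786/2557 (y = 5 + 1/(-8 + 2565) = 5 + 1/2557 = 12786/2557 ≈ 5.0004)
1/(I(V, X(-10, 2)) + y) = 1/((4 + 2)*(4 + 83) + 12786/2557) = 1/(6*87 + 12786/2557) = 1/(522 + 12786/2557) = 1/(1347540/2557) = 2557/1347540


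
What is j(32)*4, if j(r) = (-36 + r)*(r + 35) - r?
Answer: -1200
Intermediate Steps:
j(r) = -r + (-36 + r)*(35 + r) (j(r) = (-36 + r)*(35 + r) - r = -r + (-36 + r)*(35 + r))
j(32)*4 = (-1260 + 32² - 2*32)*4 = (-1260 + 1024 - 64)*4 = -300*4 = -1200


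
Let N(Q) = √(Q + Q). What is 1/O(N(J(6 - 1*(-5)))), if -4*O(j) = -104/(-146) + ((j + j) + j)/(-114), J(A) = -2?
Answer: -5481424/981473 - 405004*I/981473 ≈ -5.5849 - 0.41265*I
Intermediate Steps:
N(Q) = √2*√Q (N(Q) = √(2*Q) = √2*√Q)
O(j) = -13/73 + j/152 (O(j) = -(-104/(-146) + ((j + j) + j)/(-114))/4 = -(-104*(-1/146) + (2*j + j)*(-1/114))/4 = -(52/73 + (3*j)*(-1/114))/4 = -(52/73 - j/38)/4 = -13/73 + j/152)
1/O(N(J(6 - 1*(-5)))) = 1/(-13/73 + (√2*√(-2))/152) = 1/(-13/73 + (√2*(I*√2))/152) = 1/(-13/73 + (2*I)/152) = 1/(-13/73 + I/76) = 30780304*(-13/73 - I/76)/981473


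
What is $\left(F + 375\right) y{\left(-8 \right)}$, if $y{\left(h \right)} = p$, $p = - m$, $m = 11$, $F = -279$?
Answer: $-1056$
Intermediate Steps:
$p = -11$ ($p = \left(-1\right) 11 = -11$)
$y{\left(h \right)} = -11$
$\left(F + 375\right) y{\left(-8 \right)} = \left(-279 + 375\right) \left(-11\right) = 96 \left(-11\right) = -1056$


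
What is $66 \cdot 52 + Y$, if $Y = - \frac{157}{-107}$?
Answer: $\frac{367381}{107} \approx 3433.5$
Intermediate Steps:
$Y = \frac{157}{107}$ ($Y = \left(-157\right) \left(- \frac{1}{107}\right) = \frac{157}{107} \approx 1.4673$)
$66 \cdot 52 + Y = 66 \cdot 52 + \frac{157}{107} = 3432 + \frac{157}{107} = \frac{367381}{107}$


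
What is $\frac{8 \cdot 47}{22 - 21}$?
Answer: $376$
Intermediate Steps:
$\frac{8 \cdot 47}{22 - 21} = \frac{376}{1} = 376 \cdot 1 = 376$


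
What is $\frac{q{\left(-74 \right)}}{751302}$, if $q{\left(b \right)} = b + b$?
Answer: $- \frac{74}{375651} \approx -0.00019699$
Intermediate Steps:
$q{\left(b \right)} = 2 b$
$\frac{q{\left(-74 \right)}}{751302} = \frac{2 \left(-74\right)}{751302} = \left(-148\right) \frac{1}{751302} = - \frac{74}{375651}$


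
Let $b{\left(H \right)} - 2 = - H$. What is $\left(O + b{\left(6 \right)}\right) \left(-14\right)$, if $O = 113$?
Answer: $-1526$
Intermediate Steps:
$b{\left(H \right)} = 2 - H$
$\left(O + b{\left(6 \right)}\right) \left(-14\right) = \left(113 + \left(2 - 6\right)\right) \left(-14\right) = \left(113 - 4\right) \left(-14\right) = 109 \left(-14\right) = -1526$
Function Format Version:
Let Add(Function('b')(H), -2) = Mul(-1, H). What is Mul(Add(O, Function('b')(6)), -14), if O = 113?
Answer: -1526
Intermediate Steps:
Function('b')(H) = Add(2, Mul(-1, H))
Mul(Add(O, Function('b')(6)), -14) = Mul(Add(113, Add(2, Mul(-1, 6))), -14) = Mul(Add(113, Add(2, -6)), -14) = Mul(Add(113, -4), -14) = Mul(109, -14) = -1526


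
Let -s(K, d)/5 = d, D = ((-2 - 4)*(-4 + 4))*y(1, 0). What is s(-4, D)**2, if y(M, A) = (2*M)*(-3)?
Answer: 0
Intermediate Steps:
y(M, A) = -6*M
D = 0 (D = ((-2 - 4)*(-4 + 4))*(-6*1) = -6*0*(-6) = 0*(-6) = 0)
s(K, d) = -5*d
s(-4, D)**2 = (-5*0)**2 = 0**2 = 0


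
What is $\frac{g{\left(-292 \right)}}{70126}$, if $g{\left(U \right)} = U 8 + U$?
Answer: $- \frac{1314}{35063} \approx -0.037475$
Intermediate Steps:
$g{\left(U \right)} = 9 U$ ($g{\left(U \right)} = 8 U + U = 9 U$)
$\frac{g{\left(-292 \right)}}{70126} = \frac{9 \left(-292\right)}{70126} = \left(-2628\right) \frac{1}{70126} = - \frac{1314}{35063}$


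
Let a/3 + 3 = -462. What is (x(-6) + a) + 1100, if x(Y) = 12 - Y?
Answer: -277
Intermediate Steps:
a = -1395 (a = -9 + 3*(-462) = -9 - 1386 = -1395)
(x(-6) + a) + 1100 = ((12 - 1*(-6)) - 1395) + 1100 = ((12 + 6) - 1395) + 1100 = (18 - 1395) + 1100 = -1377 + 1100 = -277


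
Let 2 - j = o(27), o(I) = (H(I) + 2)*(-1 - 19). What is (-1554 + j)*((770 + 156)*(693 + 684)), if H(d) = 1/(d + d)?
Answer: -1927481964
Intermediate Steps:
H(d) = 1/(2*d)
o(I) = -40 - 10/I (o(I) = (1/(2*I) + 2)*(-1 - 19) = (2 + 1/(2*I))*(-20) = -40 - 10/I)
j = 1144/27 (j = 2 - (-40 - 10/27) = 2 - 1*(-1090/27) = 2 + 1090/27 = 1144/27 ≈ 42.370)
(-1554 + j)*((770 + 156)*(693 + 684)) = (-1554 + 1144/27)*((770 + 156)*(693 + 684)) = -37793764*1377/27 = -40814/27*1275102 = -1927481964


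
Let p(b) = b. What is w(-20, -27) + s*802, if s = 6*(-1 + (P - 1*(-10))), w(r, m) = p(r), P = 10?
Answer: 91408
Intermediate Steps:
w(r, m) = r
s = 114 (s = 6*(-1 + (10 - 1*(-10))) = 6*(-1 + (10 + 10)) = 6*(-1 + 20) = 6*19 = 114)
w(-20, -27) + s*802 = -20 + 114*802 = -20 + 91428 = 91408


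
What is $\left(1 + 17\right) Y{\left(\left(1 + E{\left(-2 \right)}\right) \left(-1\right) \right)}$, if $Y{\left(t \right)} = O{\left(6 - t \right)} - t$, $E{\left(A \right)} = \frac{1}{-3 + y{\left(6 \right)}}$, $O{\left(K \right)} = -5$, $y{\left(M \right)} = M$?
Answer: $-66$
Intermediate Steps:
$E{\left(A \right)} = \frac{1}{3}$ ($E{\left(A \right)} = \frac{1}{-3 + 6} = \frac{1}{3}$)
$Y{\left(t \right)} = -5 - t$
$\left(1 + 17\right) Y{\left(\left(1 + E{\left(-2 \right)}\right) \left(-1\right) \right)} = \left(1 + 17\right) \left(-5 - \left(1 + \frac{1}{3}\right) \left(-1\right)\right) = 18 \left(-5 - \frac{4}{3} \left(-1\right)\right) = 18 \left(-5 - - \frac{4}{3}\right) = 18 \left(-5 + \frac{4}{3}\right) = 18 \left(- \frac{11}{3}\right) = -66$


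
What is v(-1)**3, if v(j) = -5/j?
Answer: 125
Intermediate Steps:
v(-1)**3 = (-5/(-1))**3 = (-5*(-1))**3 = 5**3 = 125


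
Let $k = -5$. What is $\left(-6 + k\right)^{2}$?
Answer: $121$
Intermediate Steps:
$\left(-6 + k\right)^{2} = \left(-6 - 5\right)^{2} = \left(-11\right)^{2} = 121$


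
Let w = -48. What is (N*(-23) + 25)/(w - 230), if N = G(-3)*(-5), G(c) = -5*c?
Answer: -875/139 ≈ -6.2950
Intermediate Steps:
N = -75 (N = -5*(-3)*(-5) = 15*(-5) = -75)
(N*(-23) + 25)/(w - 230) = (-75*(-23) + 25)/(-48 - 230) = (1725 + 25)/(-278) = 1750*(-1/278) = -875/139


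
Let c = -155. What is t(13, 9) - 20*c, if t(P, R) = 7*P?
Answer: 3191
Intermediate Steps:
t(13, 9) - 20*c = 7*13 - 20*(-155) = 91 + 3100 = 3191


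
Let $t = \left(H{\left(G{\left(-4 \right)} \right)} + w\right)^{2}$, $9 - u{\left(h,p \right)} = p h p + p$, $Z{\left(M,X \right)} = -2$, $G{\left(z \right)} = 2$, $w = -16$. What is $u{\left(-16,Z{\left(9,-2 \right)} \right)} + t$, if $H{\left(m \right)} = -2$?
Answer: $399$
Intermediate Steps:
$u{\left(h,p \right)} = 9 - p - h p^{2}$ ($u{\left(h,p \right)} = 9 - \left(p h p + p\right) = 9 - \left(h p p + p\right) = 9 - \left(h p^{2} + p\right) = 9 - \left(p + h p^{2}\right) = 9 - p - h p^{2}$)
$t = 324$ ($t = \left(-2 - 16\right)^{2} = \left(-18\right)^{2} = 324$)
$u{\left(-16,Z{\left(9,-2 \right)} \right)} + t = \left(9 - -2 - - 16 \left(-2\right)^{2}\right) + 324 = \left(9 + 2 - \left(-16\right) 4\right) + 324 = \left(9 + 2 + 64\right) + 324 = 75 + 324 = 399$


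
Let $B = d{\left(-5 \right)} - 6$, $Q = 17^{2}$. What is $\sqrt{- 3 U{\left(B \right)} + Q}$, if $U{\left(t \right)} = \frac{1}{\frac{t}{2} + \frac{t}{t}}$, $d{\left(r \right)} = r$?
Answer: $\frac{\sqrt{2607}}{3} \approx 17.02$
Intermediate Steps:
$Q = 289$
$B = -11$ ($B = -5 - 6 = -11$)
$U{\left(t \right)} = \frac{1}{1 + \frac{t}{2}}$ ($U{\left(t \right)} = \frac{1}{t \frac{1}{2} + 1} = \frac{1}{\frac{t}{2} + 1} = \frac{1}{1 + \frac{t}{2}}$)
$\sqrt{- 3 U{\left(B \right)} + Q} = \sqrt{- 3 \frac{2}{2 - 11} + 289} = \sqrt{- 3 \frac{2}{-9} + 289} = \sqrt{- 3 \cdot 2 \left(- \frac{1}{9}\right) + 289} = \sqrt{\left(-3\right) \left(- \frac{2}{9}\right) + 289} = \sqrt{\frac{2}{3} + 289} = \sqrt{\frac{869}{3}} = \frac{\sqrt{2607}}{3}$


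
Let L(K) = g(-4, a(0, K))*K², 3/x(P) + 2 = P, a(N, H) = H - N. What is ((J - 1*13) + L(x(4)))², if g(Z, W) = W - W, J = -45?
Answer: 3364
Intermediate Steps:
g(Z, W) = 0
x(P) = 3/(-2 + P)
L(K) = 0 (L(K) = 0*K² = 0)
((J - 1*13) + L(x(4)))² = ((-45 - 1*13) + 0)² = ((-45 - 13) + 0)² = (-58 + 0)² = (-58)² = 3364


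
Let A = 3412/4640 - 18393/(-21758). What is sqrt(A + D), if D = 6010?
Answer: sqrt(239344042162113570)/6309820 ≈ 77.534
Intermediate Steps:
A = 19947727/12619640 (A = 3412*(1/4640) - 18393*(-1/21758) = 853/1160 + 18393/21758 = 19947727/12619640 ≈ 1.5807)
sqrt(A + D) = sqrt(19947727/12619640 + 6010) = sqrt(75863984127/12619640) = sqrt(239344042162113570)/6309820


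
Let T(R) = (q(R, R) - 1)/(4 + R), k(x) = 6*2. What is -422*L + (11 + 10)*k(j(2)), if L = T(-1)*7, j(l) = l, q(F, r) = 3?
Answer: -5152/3 ≈ -1717.3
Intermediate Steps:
k(x) = 12
T(R) = 2/(4 + R) (T(R) = (3 - 1)/(4 + R) = 2/(4 + R))
L = 14/3 (L = (2/(4 - 1))*7 = (2/3)*7 = 14/3 ≈ 4.6667)
-422*L + (11 + 10)*k(j(2)) = -422*14/3 + (11 + 10)*12 = -5908/3 + 21*12 = -5908/3 + 252 = -5152/3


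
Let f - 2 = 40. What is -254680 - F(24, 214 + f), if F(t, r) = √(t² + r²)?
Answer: -254680 - 8*√1033 ≈ -2.5494e+5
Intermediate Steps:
f = 42 (f = 2 + 40 = 42)
F(t, r) = √(r² + t²)
-254680 - F(24, 214 + f) = -254680 - √((214 + 42)² + 24²) = -254680 - √(256² + 576) = -254680 - √(65536 + 576) = -254680 - √66112 = -254680 - 8*√1033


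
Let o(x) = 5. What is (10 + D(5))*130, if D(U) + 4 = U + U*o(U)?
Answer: 4680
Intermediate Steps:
D(U) = -4 + 6*U (D(U) = -4 + (U + U*5) = -4 + (U + 5*U) = -4 + 6*U)
(10 + D(5))*130 = (10 + (-4 + 6*5))*130 = (10 + (-4 + 30))*130 = (10 + 26)*130 = 36*130 = 4680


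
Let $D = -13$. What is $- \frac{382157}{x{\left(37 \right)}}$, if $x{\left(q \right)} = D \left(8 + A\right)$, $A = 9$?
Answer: $\frac{382157}{221} \approx 1729.2$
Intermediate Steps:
$x{\left(q \right)} = -221$ ($x{\left(q \right)} = - 13 \left(8 + 9\right) = \left(-13\right) 17 = -221$)
$- \frac{382157}{x{\left(37 \right)}} = - \frac{382157}{-221} = \left(-382157\right) \left(- \frac{1}{221}\right) = \frac{382157}{221}$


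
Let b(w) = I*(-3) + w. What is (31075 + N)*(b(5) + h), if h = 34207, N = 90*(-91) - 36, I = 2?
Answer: 781572894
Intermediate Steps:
N = -8226 (N = -8190 - 36 = -8226)
b(w) = -6 + w (b(w) = 2*(-3) + w = -6 + w)
(31075 + N)*(b(5) + h) = (31075 - 8226)*((-6 + 5) + 34207) = 22849*(-1 + 34207) = 22849*34206 = 781572894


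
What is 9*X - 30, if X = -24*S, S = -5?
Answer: 1050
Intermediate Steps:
X = 120 (X = -24*(-5) = 120)
9*X - 30 = 9*120 - 30 = 1080 - 30 = 1050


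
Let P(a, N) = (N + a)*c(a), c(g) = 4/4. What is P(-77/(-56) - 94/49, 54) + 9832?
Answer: 3875099/392 ≈ 9885.5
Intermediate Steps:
c(g) = 1 (c(g) = 4*(¼) = 1)
P(a, N) = N + a (P(a, N) = (N + a)*1 = N + a)
P(-77/(-56) - 94/49, 54) + 9832 = (54 + (-77/(-56) - 94/49)) + 9832 = (54 + (-77*(-1/56) - 94*1/49)) + 9832 = (54 + (11/8 - 94/49)) + 9832 = (54 - 213/392) + 9832 = 20955/392 + 9832 = 3875099/392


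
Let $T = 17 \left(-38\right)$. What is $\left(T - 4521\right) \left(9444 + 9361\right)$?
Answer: $-97165435$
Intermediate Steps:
$T = -646$
$\left(T - 4521\right) \left(9444 + 9361\right) = \left(-646 - 4521\right) \left(9444 + 9361\right) = \left(-5167\right) 18805 = -97165435$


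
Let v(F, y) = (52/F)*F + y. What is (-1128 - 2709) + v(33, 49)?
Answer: -3736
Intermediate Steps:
v(F, y) = 52 + y
(-1128 - 2709) + v(33, 49) = (-1128 - 2709) + (52 + 49) = -3837 + 101 = -3736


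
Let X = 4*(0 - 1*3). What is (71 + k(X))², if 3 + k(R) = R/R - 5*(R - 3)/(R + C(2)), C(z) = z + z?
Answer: 227529/64 ≈ 3555.1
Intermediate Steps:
C(z) = 2*z
X = -12 (X = 4*(0 - 3) = 4*(-3) = -12)
k(R) = -2 - 5*(-3 + R)/(4 + R) (k(R) = -3 + (R/R - 5*(R - 3)/(R + 2*2)) = -3 + (1 - 5*(-3 + R)/(R + 4)) = -3 + (1 - 5*(-3 + R)/(4 + R)) = -2 - 5*(-3 + R)/(4 + R))
(71 + k(X))² = (71 + 7*(1 - 1*(-12))/(4 - 12))² = (71 + 7*(1 + 12)/(-8))² = (71 + 7*(-⅛)*13)² = (71 - 91/8)² = (477/8)² = 227529/64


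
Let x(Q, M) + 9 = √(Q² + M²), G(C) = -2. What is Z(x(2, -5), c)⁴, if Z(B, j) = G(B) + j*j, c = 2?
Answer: 16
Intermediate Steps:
x(Q, M) = -9 + √(M² + Q²) (x(Q, M) = -9 + √(Q² + M²) = -9 + √(M² + Q²))
Z(B, j) = -2 + j² (Z(B, j) = -2 + j*j = -2 + j²)
Z(x(2, -5), c)⁴ = (-2 + 2²)⁴ = (-2 + 4)⁴ = 2⁴ = 16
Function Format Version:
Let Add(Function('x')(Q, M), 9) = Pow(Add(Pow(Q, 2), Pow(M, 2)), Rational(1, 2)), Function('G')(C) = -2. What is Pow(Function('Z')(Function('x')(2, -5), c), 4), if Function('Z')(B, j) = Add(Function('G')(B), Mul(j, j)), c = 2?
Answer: 16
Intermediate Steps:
Function('x')(Q, M) = Add(-9, Pow(Add(Pow(M, 2), Pow(Q, 2)), Rational(1, 2))) (Function('x')(Q, M) = Add(-9, Pow(Add(Pow(Q, 2), Pow(M, 2)), Rational(1, 2))) = Add(-9, Pow(Add(Pow(M, 2), Pow(Q, 2)), Rational(1, 2))))
Function('Z')(B, j) = Add(-2, Pow(j, 2)) (Function('Z')(B, j) = Add(-2, Mul(j, j)) = Add(-2, Pow(j, 2)))
Pow(Function('Z')(Function('x')(2, -5), c), 4) = Pow(Add(-2, Pow(2, 2)), 4) = Pow(Add(-2, 4), 4) = Pow(2, 4) = 16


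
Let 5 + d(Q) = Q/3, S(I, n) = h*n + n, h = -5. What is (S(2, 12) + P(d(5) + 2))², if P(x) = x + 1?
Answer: 21025/9 ≈ 2336.1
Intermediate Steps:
S(I, n) = -4*n (S(I, n) = -5*n + n = -4*n)
d(Q) = -5 + Q/3
P(x) = 1 + x
(S(2, 12) + P(d(5) + 2))² = (-4*12 + (1 + ((-5 + (⅓)*5) + 2)))² = (-48 + (1 + ((-5 + 5/3) + 2)))² = (-48 + (1 + (-10/3 + 2)))² = (-48 + (1 - 4/3))² = (-48 - ⅓)² = (-145/3)² = 21025/9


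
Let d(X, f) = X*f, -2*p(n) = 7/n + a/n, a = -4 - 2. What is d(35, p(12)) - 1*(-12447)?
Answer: 298693/24 ≈ 12446.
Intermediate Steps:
a = -6
p(n) = -1/(2*n) (p(n) = -(7/n - 6/n)/2 = -1/(2*n))
d(35, p(12)) - 1*(-12447) = 35*(-½/12) - 1*(-12447) = 35*(-½*1/12) + 12447 = 35*(-1/24) + 12447 = -35/24 + 12447 = 298693/24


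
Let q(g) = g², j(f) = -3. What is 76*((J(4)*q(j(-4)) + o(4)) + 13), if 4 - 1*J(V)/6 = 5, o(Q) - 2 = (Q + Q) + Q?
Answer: -2052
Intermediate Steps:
o(Q) = 2 + 3*Q (o(Q) = 2 + ((Q + Q) + Q) = 2 + (2*Q + Q) = 2 + 3*Q)
J(V) = -6 (J(V) = 24 - 6*5 = 24 - 30 = -6)
76*((J(4)*q(j(-4)) + o(4)) + 13) = 76*((-6*(-3)² + (2 + 3*4)) + 13) = 76*((-6*9 + (2 + 12)) + 13) = 76*((-54 + 14) + 13) = 76*(-40 + 13) = 76*(-27) = -2052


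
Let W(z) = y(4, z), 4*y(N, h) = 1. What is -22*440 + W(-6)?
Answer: -38719/4 ≈ -9679.8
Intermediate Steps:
y(N, h) = ¼ (y(N, h) = (¼)*1 = ¼)
W(z) = ¼
-22*440 + W(-6) = -22*440 + ¼ = -9680 + ¼ = -38719/4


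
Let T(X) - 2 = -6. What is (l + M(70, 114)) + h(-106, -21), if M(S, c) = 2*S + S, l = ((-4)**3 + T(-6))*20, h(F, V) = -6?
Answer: -1156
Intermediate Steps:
T(X) = -4 (T(X) = 2 - 6 = -4)
l = -1360 (l = ((-4)**3 - 4)*20 = (-64 - 4)*20 = -68*20 = -1360)
M(S, c) = 3*S
(l + M(70, 114)) + h(-106, -21) = (-1360 + 3*70) - 6 = (-1360 + 210) - 6 = -1150 - 6 = -1156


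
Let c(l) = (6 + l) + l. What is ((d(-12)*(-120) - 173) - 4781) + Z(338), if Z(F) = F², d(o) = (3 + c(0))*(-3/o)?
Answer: 109020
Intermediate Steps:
c(l) = 6 + 2*l
d(o) = -27/o (d(o) = (3 + (6 + 2*0))*(-3/o) = (3 + (6 + 0))*(-3/o) = (3 + 6)*(-3/o) = 9*(-3/o) = -27/o)
((d(-12)*(-120) - 173) - 4781) + Z(338) = ((-27/(-12)*(-120) - 173) - 4781) + 338² = ((-27*(-1/12)*(-120) - 173) - 4781) + 114244 = (((9/4)*(-120) - 173) - 4781) + 114244 = ((-270 - 173) - 4781) + 114244 = (-443 - 4781) + 114244 = -5224 + 114244 = 109020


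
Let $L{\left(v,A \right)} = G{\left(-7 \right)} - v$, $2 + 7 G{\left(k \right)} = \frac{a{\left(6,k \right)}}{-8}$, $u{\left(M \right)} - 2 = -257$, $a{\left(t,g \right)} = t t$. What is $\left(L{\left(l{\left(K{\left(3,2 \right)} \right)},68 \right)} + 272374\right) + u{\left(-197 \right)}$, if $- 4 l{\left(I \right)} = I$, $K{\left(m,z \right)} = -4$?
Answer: $\frac{3809639}{14} \approx 2.7212 \cdot 10^{5}$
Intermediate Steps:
$a{\left(t,g \right)} = t^{2}$
$l{\left(I \right)} = - \frac{I}{4}$
$u{\left(M \right)} = -255$ ($u{\left(M \right)} = 2 - 257 = -255$)
$G{\left(k \right)} = - \frac{13}{14}$ ($G{\left(k \right)} = - \frac{2}{7} + \frac{6^{2} \frac{1}{-8}}{7} = - \frac{2}{7} + \frac{36 \left(- \frac{1}{8}\right)}{7} = - \frac{2}{7} + \frac{1}{7} \left(- \frac{9}{2}\right) = - \frac{2}{7} - \frac{9}{14} = - \frac{13}{14}$)
$L{\left(v,A \right)} = - \frac{13}{14} - v$
$\left(L{\left(l{\left(K{\left(3,2 \right)} \right)},68 \right)} + 272374\right) + u{\left(-197 \right)} = \left(\left(- \frac{13}{14} - \left(- \frac{1}{4}\right) \left(-4\right)\right) + 272374\right) - 255 = \left(\left(- \frac{13}{14} - 1\right) + 272374\right) - 255 = \left(- \frac{27}{14} + 272374\right) - 255 = \frac{3813209}{14} - 255 = \frac{3809639}{14}$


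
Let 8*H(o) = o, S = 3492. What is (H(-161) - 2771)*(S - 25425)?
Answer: 489741957/8 ≈ 6.1218e+7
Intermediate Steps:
H(o) = o/8
(H(-161) - 2771)*(S - 25425) = ((1/8)*(-161) - 2771)*(3492 - 25425) = (-161/8 - 2771)*(-21933) = -22329/8*(-21933) = 489741957/8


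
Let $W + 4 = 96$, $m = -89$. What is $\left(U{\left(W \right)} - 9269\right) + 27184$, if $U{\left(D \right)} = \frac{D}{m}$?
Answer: $\frac{1594343}{89} \approx 17914.0$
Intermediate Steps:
$W = 92$ ($W = -4 + 96 = 92$)
$U{\left(D \right)} = - \frac{D}{89}$ ($U{\left(D \right)} = \frac{D}{-89} = D \left(- \frac{1}{89}\right) = - \frac{D}{89}$)
$\left(U{\left(W \right)} - 9269\right) + 27184 = \left(\left(- \frac{1}{89}\right) 92 - 9269\right) + 27184 = \left(- \frac{92}{89} - 9269\right) + 27184 = - \frac{825033}{89} + 27184 = \frac{1594343}{89}$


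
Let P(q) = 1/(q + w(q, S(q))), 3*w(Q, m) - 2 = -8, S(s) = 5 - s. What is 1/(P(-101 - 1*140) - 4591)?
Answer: -243/1115614 ≈ -0.00021782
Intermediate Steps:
w(Q, m) = -2 (w(Q, m) = 2/3 + (1/3)*(-8) = 2/3 - 8/3 = -2)
P(q) = 1/(-2 + q) (P(q) = 1/(q - 2) = 1/(-2 + q))
1/(P(-101 - 1*140) - 4591) = 1/(1/(-2 + (-101 - 1*140)) - 4591) = 1/(1/(-2 + (-101 - 140)) - 4591) = 1/(1/(-2 - 241) - 4591) = 1/(1/(-243) - 4591) = 1/(-1/243 - 4591) = 1/(-1115614/243) = -243/1115614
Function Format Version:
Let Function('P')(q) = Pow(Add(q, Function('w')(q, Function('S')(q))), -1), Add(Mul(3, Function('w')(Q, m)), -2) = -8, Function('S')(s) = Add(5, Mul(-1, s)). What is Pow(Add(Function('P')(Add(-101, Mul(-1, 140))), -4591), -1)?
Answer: Rational(-243, 1115614) ≈ -0.00021782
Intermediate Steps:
Function('w')(Q, m) = -2 (Function('w')(Q, m) = Add(Rational(2, 3), Mul(Rational(1, 3), -8)) = Add(Rational(2, 3), Rational(-8, 3)) = -2)
Function('P')(q) = Pow(Add(-2, q), -1) (Function('P')(q) = Pow(Add(q, -2), -1) = Pow(Add(-2, q), -1))
Pow(Add(Function('P')(Add(-101, Mul(-1, 140))), -4591), -1) = Pow(Add(Pow(Add(-2, Add(-101, Mul(-1, 140))), -1), -4591), -1) = Pow(Add(Pow(Add(-2, Add(-101, -140)), -1), -4591), -1) = Pow(Add(Pow(Add(-2, -241), -1), -4591), -1) = Pow(Add(Pow(-243, -1), -4591), -1) = Pow(Add(Rational(-1, 243), -4591), -1) = Pow(Rational(-1115614, 243), -1) = Rational(-243, 1115614)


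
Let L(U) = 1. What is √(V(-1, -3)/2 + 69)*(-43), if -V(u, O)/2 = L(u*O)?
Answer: -86*√17 ≈ -354.59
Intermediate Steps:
V(u, O) = -2 (V(u, O) = -2*1 = -2)
√(V(-1, -3)/2 + 69)*(-43) = √(-2/2 + 69)*(-43) = √((½)*(-2) + 69)*(-43) = √(-1 + 69)*(-43) = √68*(-43) = (2*√17)*(-43) = -86*√17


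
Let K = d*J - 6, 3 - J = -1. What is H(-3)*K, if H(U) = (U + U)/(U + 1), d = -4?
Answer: -66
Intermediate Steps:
J = 4 (J = 3 - 1*(-1) = 3 + 1 = 4)
H(U) = 2*U/(1 + U) (H(U) = (2*U)/(1 + U) = 2*U/(1 + U))
K = -22 (K = -4*4 - 6 = -16 - 6 = -22)
H(-3)*K = (2*(-3)/(1 - 3))*(-22) = (2*(-3)/(-2))*(-22) = (2*(-3)*(-½))*(-22) = 3*(-22) = -66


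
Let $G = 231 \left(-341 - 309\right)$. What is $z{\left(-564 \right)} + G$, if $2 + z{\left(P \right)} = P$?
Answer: $-150716$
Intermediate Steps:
$G = -150150$ ($G = 231 \left(-650\right) = -150150$)
$z{\left(P \right)} = -2 + P$
$z{\left(-564 \right)} + G = \left(-2 - 564\right) - 150150 = -566 - 150150 = -150716$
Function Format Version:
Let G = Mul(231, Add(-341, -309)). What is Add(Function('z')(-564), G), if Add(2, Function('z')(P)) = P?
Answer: -150716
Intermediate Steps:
G = -150150 (G = Mul(231, -650) = -150150)
Function('z')(P) = Add(-2, P)
Add(Function('z')(-564), G) = Add(Add(-2, -564), -150150) = Add(-566, -150150) = -150716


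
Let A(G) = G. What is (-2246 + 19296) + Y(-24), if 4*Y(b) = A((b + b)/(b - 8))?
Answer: 136403/8 ≈ 17050.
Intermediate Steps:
Y(b) = b/(2*(-8 + b)) (Y(b) = ((b + b)/(b - 8))/4 = ((2*b)/(-8 + b))/4 = (2*b/(-8 + b))/4 = b/(2*(-8 + b)))
(-2246 + 19296) + Y(-24) = (-2246 + 19296) + (½)*(-24)/(-8 - 24) = 17050 + (½)*(-24)/(-32) = 17050 + (½)*(-24)*(-1/32) = 17050 + 3/8 = 136403/8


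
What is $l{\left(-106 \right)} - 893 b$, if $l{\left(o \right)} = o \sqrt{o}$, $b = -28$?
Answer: $25004 - 106 i \sqrt{106} \approx 25004.0 - 1091.3 i$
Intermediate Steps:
$l{\left(o \right)} = o^{\frac{3}{2}}$
$l{\left(-106 \right)} - 893 b = \left(-106\right)^{\frac{3}{2}} - -25004 = - 106 i \sqrt{106} + 25004 = 25004 - 106 i \sqrt{106}$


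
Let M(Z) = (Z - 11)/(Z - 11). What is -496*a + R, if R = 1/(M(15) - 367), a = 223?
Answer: -40482529/366 ≈ -1.1061e+5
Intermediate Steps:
M(Z) = 1 (M(Z) = (-11 + Z)/(-11 + Z) = 1)
R = -1/366 (R = 1/(1 - 367) = 1/(-366) = -1/366 ≈ -0.0027322)
-496*a + R = -496*223 - 1/366 = -110608 - 1/366 = -40482529/366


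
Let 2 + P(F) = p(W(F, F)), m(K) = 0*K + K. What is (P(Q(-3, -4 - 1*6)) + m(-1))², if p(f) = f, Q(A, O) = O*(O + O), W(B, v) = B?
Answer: 38809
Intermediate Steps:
m(K) = K (m(K) = 0 + K = K)
Q(A, O) = 2*O² (Q(A, O) = O*(2*O) = 2*O²)
P(F) = -2 + F
(P(Q(-3, -4 - 1*6)) + m(-1))² = ((-2 + 2*(-4 - 1*6)²) - 1)² = ((-2 + 2*(-4 - 6)²) - 1)² = ((-2 + 2*(-10)²) - 1)² = ((-2 + 2*100) - 1)² = ((-2 + 200) - 1)² = (198 - 1)² = 197² = 38809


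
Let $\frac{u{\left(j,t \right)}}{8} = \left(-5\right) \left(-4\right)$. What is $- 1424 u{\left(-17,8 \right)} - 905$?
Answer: $-228745$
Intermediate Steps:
$u{\left(j,t \right)} = 160$ ($u{\left(j,t \right)} = 8 \left(\left(-5\right) \left(-4\right)\right) = 8 \cdot 20 = 160$)
$- 1424 u{\left(-17,8 \right)} - 905 = \left(-1424\right) 160 - 905 = -227840 - 905 = -228745$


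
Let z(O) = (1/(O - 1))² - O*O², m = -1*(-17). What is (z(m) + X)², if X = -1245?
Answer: 2485185143809/65536 ≈ 3.7921e+7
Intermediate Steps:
m = 17
z(O) = (-1 + O)⁻² - O³ (z(O) = (1/(-1 + O))² - O³ = (-1 + O)⁻² - O³)
(z(m) + X)² = (((-1 + 17)⁻² - 1*17³) - 1245)² = ((16⁻² - 1*4913) - 1245)² = ((1/256 - 4913) - 1245)² = (-1257727/256 - 1245)² = (-1576447/256)² = 2485185143809/65536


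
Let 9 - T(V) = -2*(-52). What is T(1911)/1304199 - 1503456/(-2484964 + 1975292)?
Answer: 245094674113/83089214091 ≈ 2.9498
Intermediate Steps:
T(V) = -95 (T(V) = 9 - (-2)*(-52) = 9 - 1*104 = 9 - 104 = -95)
T(1911)/1304199 - 1503456/(-2484964 + 1975292) = -95/1304199 - 1503456/(-2484964 + 1975292) = -95*1/1304199 - 1503456/(-509672) = -95/1304199 - 1503456*(-1/509672) = -95/1304199 + 187932/63709 = 245094674113/83089214091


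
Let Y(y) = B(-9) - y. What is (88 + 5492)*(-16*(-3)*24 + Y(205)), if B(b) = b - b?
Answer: 5284260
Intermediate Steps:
B(b) = 0
Y(y) = -y (Y(y) = 0 - y = -y)
(88 + 5492)*(-16*(-3)*24 + Y(205)) = (88 + 5492)*(-16*(-3)*24 - 1*205) = 5580*(48*24 - 205) = 5580*(1152 - 205) = 5580*947 = 5284260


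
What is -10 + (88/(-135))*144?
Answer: -1558/15 ≈ -103.87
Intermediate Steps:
-10 + (88/(-135))*144 = -10 + (88*(-1/135))*144 = -10 - 88/135*144 = -10 - 1408/15 = -1558/15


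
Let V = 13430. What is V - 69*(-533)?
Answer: 50207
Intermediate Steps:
V - 69*(-533) = 13430 - 69*(-533) = 13430 - 1*(-36777) = 13430 + 36777 = 50207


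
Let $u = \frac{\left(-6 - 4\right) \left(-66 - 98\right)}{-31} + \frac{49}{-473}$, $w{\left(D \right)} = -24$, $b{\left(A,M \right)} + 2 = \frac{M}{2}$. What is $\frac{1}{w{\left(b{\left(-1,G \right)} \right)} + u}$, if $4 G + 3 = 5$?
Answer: $- \frac{14663}{1129151} \approx -0.012986$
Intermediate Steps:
$G = \frac{1}{2}$ ($G = - \frac{3}{4} + \frac{1}{4} \cdot 5 = - \frac{3}{4} + \frac{5}{4} = \frac{1}{2} \approx 0.5$)
$b{\left(A,M \right)} = -2 + \frac{M}{2}$
$u = - \frac{777239}{14663}$ ($u = \left(-10\right) \left(-164\right) \left(- \frac{1}{31}\right) + 49 \left(- \frac{1}{473}\right) = 1640 \left(- \frac{1}{31}\right) - \frac{49}{473} = - \frac{1640}{31} - \frac{49}{473} = - \frac{777239}{14663} \approx -53.007$)
$\frac{1}{w{\left(b{\left(-1,G \right)} \right)} + u} = \frac{1}{-24 - \frac{777239}{14663}} = \frac{1}{- \frac{1129151}{14663}} = - \frac{14663}{1129151}$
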